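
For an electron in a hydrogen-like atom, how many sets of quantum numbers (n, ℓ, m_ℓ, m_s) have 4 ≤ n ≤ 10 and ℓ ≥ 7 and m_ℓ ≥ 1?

For each n in the range, tally the orbitals obeying ℓ ≥ 7 and m_ℓ ≥ 1:
n=8 → 7; n=9 → 15; n=10 → 24.
Orbitals: 7 + 15 + 24 = 46. Including both spin states (m_s = ±1/2) gives 2 × 46 = 92 states.

92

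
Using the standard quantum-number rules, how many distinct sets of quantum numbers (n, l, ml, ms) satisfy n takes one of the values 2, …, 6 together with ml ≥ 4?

8

Go shell by shell, enumerating (l, ml) with ml ≥ 4:
n=5 → 1; n=6 → 3.
Orbitals: 1 + 3 = 4. Including both spin states (ms = ±1/2) gives 2 × 4 = 8 states.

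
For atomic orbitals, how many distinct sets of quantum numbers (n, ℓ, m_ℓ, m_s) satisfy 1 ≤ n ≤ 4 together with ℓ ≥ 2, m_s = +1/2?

17

Go shell by shell, enumerating (ℓ, m_ℓ) with ℓ ≥ 2:
n=3 → 5; n=4 → 12.
Orbitals: 5 + 12 = 17. With m_s fixed to +1/2 there is one state per orbital, so 17 states.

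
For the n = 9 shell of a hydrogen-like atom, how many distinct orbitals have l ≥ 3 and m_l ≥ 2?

27

The n = 9 shell has l = 0 through 8; check each.
The (l, m_l) pairs meeting l ≥ 3 and m_l ≥ 2 give: l=3 → 2; l=4 → 3; l=5 → 4; l=6 → 5; l=7 → 6; l=8 → 7.
Total orbitals: 2 + 3 + 4 + 5 + 6 + 7 = 27.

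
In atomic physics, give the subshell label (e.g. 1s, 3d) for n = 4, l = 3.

4f

l = 3 corresponds to the letter 'f', so the subshell is 4f.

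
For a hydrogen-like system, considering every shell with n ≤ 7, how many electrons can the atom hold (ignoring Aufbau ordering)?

Total orbitals = 1² + 2² + 3² + 4² + 5² + 6² + 7² = 140. Doubling for spin gives 280 electrons.

280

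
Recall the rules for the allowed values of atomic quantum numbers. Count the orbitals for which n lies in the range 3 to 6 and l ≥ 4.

Count contributing orbitals for each principal shell:
n=5 → 9; n=6 → 20.
Total orbitals: 9 + 20 = 29.

29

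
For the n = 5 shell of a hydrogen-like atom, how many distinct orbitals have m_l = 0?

5

The n = 5 shell has l = 0 through 4; check each.
Per l-value: l=0 → 1; l=1 → 1; l=2 → 1; l=3 → 1; l=4 → 1.
Total orbitals: 1 + 1 + 1 + 1 + 1 = 5.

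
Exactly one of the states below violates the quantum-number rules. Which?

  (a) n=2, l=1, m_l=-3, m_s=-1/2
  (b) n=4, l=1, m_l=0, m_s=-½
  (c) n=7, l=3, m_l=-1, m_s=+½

(a)

(a) has |m_l| = 3 > l = 1, violating −l ≤ m_l ≤ l.
The remaining sets (b), (c) satisfy all four rules.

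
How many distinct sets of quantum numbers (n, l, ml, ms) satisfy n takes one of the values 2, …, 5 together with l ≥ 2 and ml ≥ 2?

Work shell by shell — for each n, count the (l, ml) pairs that satisfy l ≥ 2 and ml ≥ 2:
n=3 → 1; n=4 → 3; n=5 → 6.
Orbitals: 1 + 3 + 6 = 10. Including both spin states (ms = ±1/2) gives 2 × 10 = 20 states.

20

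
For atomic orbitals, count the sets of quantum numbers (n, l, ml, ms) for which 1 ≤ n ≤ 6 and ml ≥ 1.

Count contributing orbitals for each principal shell:
n=2 → 1; n=3 → 3; n=4 → 6; n=5 → 10; n=6 → 15.
Orbitals: 1 + 3 + 6 + 10 + 15 = 35. Including both spin states (ms = ±1/2) gives 2 × 35 = 70 states.

70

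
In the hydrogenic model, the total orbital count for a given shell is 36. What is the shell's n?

n = 6

n² = 36 ⇒ n = 6.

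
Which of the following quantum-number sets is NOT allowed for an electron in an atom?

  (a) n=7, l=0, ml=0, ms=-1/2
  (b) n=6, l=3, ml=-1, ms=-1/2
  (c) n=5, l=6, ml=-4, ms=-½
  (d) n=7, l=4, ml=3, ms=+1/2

(c) has l = 6 ≥ n = 5, violating 0 ≤ l ≤ n−1.
The remaining sets (a), (b), (d) satisfy all four rules.

(c)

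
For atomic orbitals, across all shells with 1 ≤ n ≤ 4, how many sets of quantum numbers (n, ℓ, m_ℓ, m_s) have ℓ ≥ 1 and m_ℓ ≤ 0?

For each n in the range, tally the orbitals obeying ℓ ≥ 1 and m_ℓ ≤ 0:
n=2 → 2; n=3 → 5; n=4 → 9.
Orbitals: 2 + 5 + 9 = 16. Including both spin states (m_s = ±1/2) gives 2 × 16 = 32 states.

32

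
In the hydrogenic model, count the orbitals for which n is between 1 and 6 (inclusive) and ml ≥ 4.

Work shell by shell — for each n, count the (l, ml) pairs that satisfy ml ≥ 4:
n=5 → 1; n=6 → 3.
Total orbitals: 1 + 3 = 4.

4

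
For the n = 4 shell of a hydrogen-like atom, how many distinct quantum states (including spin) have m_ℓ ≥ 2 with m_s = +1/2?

3

The n = 4 shell has ℓ = 0 through 3; check each.
The (ℓ, m_ℓ) pairs meeting m_ℓ ≥ 2 give: ℓ=2 → 1; ℓ=3 → 2.
Orbitals: 1 + 2 = 3. With m_s fixed to a single value there is one state per orbital, giving 3 states.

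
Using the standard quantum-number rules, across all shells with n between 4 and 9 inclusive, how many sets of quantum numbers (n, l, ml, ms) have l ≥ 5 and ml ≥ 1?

120

Treat each shell separately and count matching orbitals:
n=6 → 5; n=7 → 11; n=8 → 18; n=9 → 26.
Orbitals: 5 + 11 + 18 + 26 = 60. Including both spin states (ms = ±1/2) gives 2 × 60 = 120 states.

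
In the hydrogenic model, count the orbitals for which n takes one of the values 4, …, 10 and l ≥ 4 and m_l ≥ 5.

35

Per-shell orbital counts meeting the constraint:
n=6 → 1; n=7 → 3; n=8 → 6; n=9 → 10; n=10 → 15.
Total orbitals: 1 + 3 + 6 + 10 + 15 = 35.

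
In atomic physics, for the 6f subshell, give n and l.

The leading integer gives n = 6; the letter 'f' means l = 3.

n = 6, l = 3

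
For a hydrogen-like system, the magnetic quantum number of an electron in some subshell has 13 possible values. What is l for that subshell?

ml ranges over 2l+1 integers, so 2l+1 = 13 ⇒ l = 6.

l = 6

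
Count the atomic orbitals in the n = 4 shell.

The n = 4 shell contains n² = 4² = 16 orbitals.

16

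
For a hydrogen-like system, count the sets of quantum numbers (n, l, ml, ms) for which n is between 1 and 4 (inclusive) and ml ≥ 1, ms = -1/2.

Count contributing orbitals for each principal shell:
n=2 → 1; n=3 → 3; n=4 → 6.
Orbitals: 1 + 3 + 6 = 10. With ms fixed to -1/2 there is one state per orbital, so 10 states.

10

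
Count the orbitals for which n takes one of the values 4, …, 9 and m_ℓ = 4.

15

Per-shell orbital counts meeting the constraint:
n=5 → 1; n=6 → 2; n=7 → 3; n=8 → 4; n=9 → 5.
Total orbitals: 1 + 2 + 3 + 4 + 5 = 15.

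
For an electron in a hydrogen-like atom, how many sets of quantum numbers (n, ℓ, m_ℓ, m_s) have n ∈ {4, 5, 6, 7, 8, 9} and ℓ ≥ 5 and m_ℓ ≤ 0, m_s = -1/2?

70

Treat each shell separately and count matching orbitals:
n=6 → 6; n=7 → 13; n=8 → 21; n=9 → 30.
Orbitals: 6 + 13 + 21 + 30 = 70. With m_s fixed to -1/2 there is one state per orbital, so 70 states.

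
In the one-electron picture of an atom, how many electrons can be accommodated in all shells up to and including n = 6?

182

Total orbitals = 1² + 2² + 3² + 4² + 5² + 6² = 91. Doubling for spin gives 182 electrons.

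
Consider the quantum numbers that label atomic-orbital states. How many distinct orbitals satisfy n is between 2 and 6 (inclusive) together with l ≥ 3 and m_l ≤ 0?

Treat each shell separately and count matching orbitals:
n=4 → 4; n=5 → 9; n=6 → 15.
Total orbitals: 4 + 9 + 15 = 28.

28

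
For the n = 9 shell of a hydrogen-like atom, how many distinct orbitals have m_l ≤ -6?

6

Per l-value: l=6 → 1; l=7 → 2; l=8 → 3.
Total orbitals: 1 + 2 + 3 = 6.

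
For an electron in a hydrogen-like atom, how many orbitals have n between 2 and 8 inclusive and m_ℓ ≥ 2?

56

Treat each shell separately and count matching orbitals:
n=3 → 1; n=4 → 3; n=5 → 6; n=6 → 10; n=7 → 15; n=8 → 21.
Total orbitals: 1 + 3 + 6 + 10 + 15 + 21 = 56.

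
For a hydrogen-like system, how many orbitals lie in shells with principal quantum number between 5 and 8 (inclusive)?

174

Shell n has n² orbitals: 5²=25 + 6²=36 + 7²=49 + 8²=64 = 174 orbitals.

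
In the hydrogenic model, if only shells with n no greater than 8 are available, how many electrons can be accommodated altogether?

408

Total orbitals = 1² + 2² + 3² + 4² + 5² + 6² + 7² + 8² = 204. Doubling for spin gives 408 electrons.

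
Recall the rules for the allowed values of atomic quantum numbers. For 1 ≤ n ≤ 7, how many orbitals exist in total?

Total orbitals = 1² + 2² + 3² + 4² + 5² + 6² + 7² = 140.

140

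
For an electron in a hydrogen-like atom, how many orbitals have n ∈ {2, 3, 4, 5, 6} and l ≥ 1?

Per-shell orbital counts meeting the constraint:
n=2 → 3; n=3 → 8; n=4 → 15; n=5 → 24; n=6 → 35.
Total orbitals: 3 + 8 + 15 + 24 + 35 = 85.

85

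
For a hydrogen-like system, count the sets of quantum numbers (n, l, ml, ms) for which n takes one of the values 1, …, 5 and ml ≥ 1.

40

Count contributing orbitals for each principal shell:
n=2 → 1; n=3 → 3; n=4 → 6; n=5 → 10.
Orbitals: 1 + 3 + 6 + 10 = 20. Including both spin states (ms = ±1/2) gives 2 × 20 = 40 states.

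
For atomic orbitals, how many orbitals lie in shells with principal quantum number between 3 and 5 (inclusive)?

50

Shell n has n² orbitals: 3²=9 + 4²=16 + 5²=25 = 50 orbitals.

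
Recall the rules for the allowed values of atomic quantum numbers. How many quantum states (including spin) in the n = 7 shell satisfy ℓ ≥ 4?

66

For n = 7, ℓ ranges over 0 … 6.
Orbitals with ℓ ≥ 4, by ℓ: ℓ=4 → 9; ℓ=5 → 11; ℓ=6 → 13.
Orbitals: 9 + 11 + 13 = 33. Each orbital carries two spin states, so 33 × 2 = 66 states.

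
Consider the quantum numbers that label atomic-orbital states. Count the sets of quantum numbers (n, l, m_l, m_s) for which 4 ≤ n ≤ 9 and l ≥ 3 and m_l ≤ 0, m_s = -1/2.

119

Treat each shell separately and count matching orbitals:
n=4 → 4; n=5 → 9; n=6 → 15; n=7 → 22; n=8 → 30; n=9 → 39.
Orbitals: 4 + 9 + 15 + 22 + 30 + 39 = 119. With m_s fixed to -1/2 there is one state per orbital, so 119 states.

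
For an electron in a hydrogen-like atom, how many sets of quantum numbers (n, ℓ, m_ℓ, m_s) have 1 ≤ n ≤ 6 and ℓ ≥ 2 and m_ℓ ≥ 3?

Count contributing orbitals for each principal shell:
n=4 → 1; n=5 → 3; n=6 → 6.
Orbitals: 1 + 3 + 6 = 10. Including both spin states (m_s = ±1/2) gives 2 × 10 = 20 states.

20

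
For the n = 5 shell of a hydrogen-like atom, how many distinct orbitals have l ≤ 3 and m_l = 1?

3

For n = 5, l ranges over 0 … 4.
Per l-value: l=1 → 1; l=2 → 1; l=3 → 1.
Total orbitals: 1 + 1 + 1 = 3.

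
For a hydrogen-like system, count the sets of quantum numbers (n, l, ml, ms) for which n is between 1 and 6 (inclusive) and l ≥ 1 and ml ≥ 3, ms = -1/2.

Count contributing orbitals for each principal shell:
n=4 → 1; n=5 → 3; n=6 → 6.
Orbitals: 1 + 3 + 6 = 10. With ms fixed to -1/2 there is one state per orbital, so 10 states.

10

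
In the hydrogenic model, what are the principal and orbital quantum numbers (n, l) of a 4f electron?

The leading integer gives n = 4; the letter 'f' means l = 3.

n = 4, l = 3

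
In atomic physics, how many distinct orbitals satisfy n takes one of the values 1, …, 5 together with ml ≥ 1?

20

Count contributing orbitals for each principal shell:
n=2 → 1; n=3 → 3; n=4 → 6; n=5 → 10.
Total orbitals: 1 + 3 + 6 + 10 = 20.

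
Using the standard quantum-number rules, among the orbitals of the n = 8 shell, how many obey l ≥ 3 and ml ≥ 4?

10

With n = 8 the allowed l are 0, 1, …, 7.
Per l-value: l=4 → 1; l=5 → 2; l=6 → 3; l=7 → 4.
Total orbitals: 1 + 2 + 3 + 4 = 10.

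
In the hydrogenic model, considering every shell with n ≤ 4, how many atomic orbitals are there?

Total orbitals = 1² + 2² + 3² + 4² = 30.

30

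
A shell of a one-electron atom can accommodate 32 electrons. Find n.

n = 4

2n² = 32 ⇒ n² = 16 ⇒ n = 4.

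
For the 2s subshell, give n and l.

The leading integer gives n = 2; the letter 's' means l = 0.

n = 2, l = 0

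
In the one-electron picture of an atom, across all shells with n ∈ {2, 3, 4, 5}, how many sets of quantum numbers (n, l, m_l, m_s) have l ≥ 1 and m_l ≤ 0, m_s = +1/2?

30

Count contributing orbitals for each principal shell:
n=2 → 2; n=3 → 5; n=4 → 9; n=5 → 14.
Orbitals: 2 + 5 + 9 + 14 = 30. With m_s fixed to +1/2 there is one state per orbital, so 30 states.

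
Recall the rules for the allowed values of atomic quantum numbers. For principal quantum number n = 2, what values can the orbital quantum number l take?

l is an integer with 0 ≤ l ≤ n−1, so for n = 2: l = 0, 1.

0, 1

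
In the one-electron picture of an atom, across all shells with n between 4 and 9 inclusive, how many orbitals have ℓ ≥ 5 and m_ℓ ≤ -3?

40

For each n in the range, tally the orbitals obeying ℓ ≥ 5 and m_ℓ ≤ -3:
n=6 → 3; n=7 → 7; n=8 → 12; n=9 → 18.
Total orbitals: 3 + 7 + 12 + 18 = 40.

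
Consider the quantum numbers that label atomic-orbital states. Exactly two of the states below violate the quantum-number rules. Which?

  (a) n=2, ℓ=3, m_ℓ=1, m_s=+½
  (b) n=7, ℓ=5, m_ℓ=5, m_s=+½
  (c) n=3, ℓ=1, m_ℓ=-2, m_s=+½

(a) and (c)

(a) has ℓ = 3 ≥ n = 2, violating 0 ≤ ℓ ≤ n−1.
(c) has |m_ℓ| = 2 > ℓ = 1, violating −ℓ ≤ m_ℓ ≤ ℓ.
The remaining set (b) satisfies all four rules.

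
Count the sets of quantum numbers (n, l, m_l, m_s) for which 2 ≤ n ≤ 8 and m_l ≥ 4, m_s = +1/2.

20

Count contributing orbitals for each principal shell:
n=5 → 1; n=6 → 3; n=7 → 6; n=8 → 10.
Orbitals: 1 + 3 + 6 + 10 = 20. With m_s fixed to +1/2 there is one state per orbital, so 20 states.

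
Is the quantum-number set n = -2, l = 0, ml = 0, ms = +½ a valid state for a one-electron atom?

The principal quantum number must be a positive integer (n ≥ 1), but here n = -2.

Not allowed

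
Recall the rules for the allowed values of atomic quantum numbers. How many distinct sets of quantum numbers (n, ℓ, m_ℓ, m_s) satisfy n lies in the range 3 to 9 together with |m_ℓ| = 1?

For each n in the range, tally the orbitals obeying |m_ℓ| = 1:
n=3 → 4; n=4 → 6; n=5 → 8; n=6 → 10; n=7 → 12; n=8 → 14; n=9 → 16.
Orbitals: 4 + 6 + 8 + 10 + 12 + 14 + 16 = 70. Including both spin states (m_s = ±1/2) gives 2 × 70 = 140 states.

140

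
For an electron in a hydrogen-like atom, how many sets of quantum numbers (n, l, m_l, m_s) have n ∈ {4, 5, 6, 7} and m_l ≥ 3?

40

Work shell by shell — for each n, count the (l, m_l) pairs that satisfy m_l ≥ 3:
n=4 → 1; n=5 → 3; n=6 → 6; n=7 → 10.
Orbitals: 1 + 3 + 6 + 10 = 20. Including both spin states (m_s = ±1/2) gives 2 × 20 = 40 states.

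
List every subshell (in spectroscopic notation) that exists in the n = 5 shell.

For n = 5, l runs from 0 to 4. In spectroscopic notation l = 0,1,2,… ↔ s,p,d,f,g,h,i, so the subshells are 5s, 5p, 5d, 5f, 5g.

5s, 5p, 5d, 5f, 5g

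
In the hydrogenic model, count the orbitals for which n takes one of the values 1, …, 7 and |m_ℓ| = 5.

Count contributing orbitals for each principal shell:
n=6 → 2; n=7 → 4.
Total orbitals: 2 + 4 = 6.

6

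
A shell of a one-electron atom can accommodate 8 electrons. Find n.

2n² = 8 ⇒ n² = 4 ⇒ n = 2.

n = 2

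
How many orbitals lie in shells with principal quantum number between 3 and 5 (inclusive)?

50

Shell n has n² orbitals: 3²=9 + 4²=16 + 5²=25 = 50 orbitals.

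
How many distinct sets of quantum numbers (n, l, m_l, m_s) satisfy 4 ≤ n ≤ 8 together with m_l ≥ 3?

70

For each n in the range, tally the orbitals obeying m_l ≥ 3:
n=4 → 1; n=5 → 3; n=6 → 6; n=7 → 10; n=8 → 15.
Orbitals: 1 + 3 + 6 + 10 + 15 = 35. Including both spin states (m_s = ±1/2) gives 2 × 35 = 70 states.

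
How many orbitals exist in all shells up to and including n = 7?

140

Total orbitals = 1² + 2² + 3² + 4² + 5² + 6² + 7² = 140.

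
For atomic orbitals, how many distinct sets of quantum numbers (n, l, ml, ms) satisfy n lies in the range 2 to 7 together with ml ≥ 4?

20

Count contributing orbitals for each principal shell:
n=5 → 1; n=6 → 3; n=7 → 6.
Orbitals: 1 + 3 + 6 = 10. Including both spin states (ms = ±1/2) gives 2 × 10 = 20 states.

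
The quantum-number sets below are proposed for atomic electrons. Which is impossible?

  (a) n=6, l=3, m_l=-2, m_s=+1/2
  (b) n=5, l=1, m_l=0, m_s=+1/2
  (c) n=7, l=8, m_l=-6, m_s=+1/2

(c)

(c) has l = 8 ≥ n = 7, violating 0 ≤ l ≤ n−1.
The remaining sets (a), (b) satisfy all four rules.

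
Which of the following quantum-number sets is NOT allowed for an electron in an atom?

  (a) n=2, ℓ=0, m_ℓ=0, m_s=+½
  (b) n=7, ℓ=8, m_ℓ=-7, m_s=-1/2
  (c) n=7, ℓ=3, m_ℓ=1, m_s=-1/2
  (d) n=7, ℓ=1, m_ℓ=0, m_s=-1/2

(b)

(b) has ℓ = 8 ≥ n = 7, violating 0 ≤ ℓ ≤ n−1.
The remaining sets (a), (c), (d) satisfy all four rules.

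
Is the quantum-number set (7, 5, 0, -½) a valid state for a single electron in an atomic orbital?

Yes

n = 7 is a positive integer. ℓ = 5 satisfies 0 ≤ ℓ ≤ n−1 = 6. m_ℓ = 0 lies in the range −ℓ … +ℓ (here −5 … 5). m_s = -1/2 is one of ±1/2.
All four constraints are satisfied.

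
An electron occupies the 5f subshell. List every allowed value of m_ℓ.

The 5f subshell has ℓ = 3, and m_ℓ takes every integer from −ℓ to +ℓ. With ℓ = 3 that gives the 7 values -3, -2, -1, 0, 1, 2, 3.

-3, -2, -1, 0, 1, 2, 3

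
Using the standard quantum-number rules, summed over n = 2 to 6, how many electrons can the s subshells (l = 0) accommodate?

10

An s subshell (l = 0) exists for every n ≥ 1, so shells n = 2, 3, 4, 5, 6 each contribute one — 5 subshells.
Since each s subshell holds 2(2·0+1) = 2 electrons, the total is 5 × 2 = 10.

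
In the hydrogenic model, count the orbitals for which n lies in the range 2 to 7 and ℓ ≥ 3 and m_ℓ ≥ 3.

20

Work shell by shell — for each n, count the (ℓ, m_ℓ) pairs that satisfy ℓ ≥ 3 and m_ℓ ≥ 3:
n=4 → 1; n=5 → 3; n=6 → 6; n=7 → 10.
Total orbitals: 1 + 3 + 6 + 10 = 20.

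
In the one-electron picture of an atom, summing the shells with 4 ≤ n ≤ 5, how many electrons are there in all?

82

Shell n has n² orbitals: 4²=16 + 5²=25 = 41 orbitals.
Two spin states per orbital: 2 × 41 = 82 electrons.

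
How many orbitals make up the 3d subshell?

A subshell has 2l+1 orbitals; with l = 2, that's 5.

5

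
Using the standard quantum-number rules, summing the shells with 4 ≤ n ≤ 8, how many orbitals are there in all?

Shell n has n² orbitals: 4²=16 + 5²=25 + 6²=36 + 7²=49 + 8²=64 = 190 orbitals.

190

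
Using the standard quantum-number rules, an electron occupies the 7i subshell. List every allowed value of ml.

-6, -5, -4, -3, -2, -1, 0, 1, 2, 3, 4, 5, 6

The 7i subshell has l = 6, and ml takes every integer from −l to +l. With l = 6 that gives the 13 values -6, -5, -4, -3, -2, -1, 0, 1, 2, 3, 4, 5, 6.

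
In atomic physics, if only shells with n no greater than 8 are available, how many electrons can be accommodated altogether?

Total orbitals = 1² + 2² + 3² + 4² + 5² + 6² + 7² + 8² = 204. Doubling for spin gives 408 electrons.

408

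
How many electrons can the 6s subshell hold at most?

2

A subshell with l = 0 has 2l+1 = 1 orbital, each holding 2 electrons (spin ±1/2), so 1 × 2 = 2.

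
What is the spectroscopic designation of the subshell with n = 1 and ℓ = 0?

1s

ℓ = 0 corresponds to the letter 's', so the subshell is 1s.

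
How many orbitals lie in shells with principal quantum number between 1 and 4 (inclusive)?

30

Shell n has n² orbitals: 1²=1 + 2²=4 + 3²=9 + 4²=16 = 30 orbitals.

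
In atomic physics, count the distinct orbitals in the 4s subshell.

A subshell has 2l+1 orbitals; with l = 0, that's 1.

1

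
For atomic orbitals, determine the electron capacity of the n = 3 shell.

18

A shell holds 2n² electrons: 2 × 3² = 2 × 9 = 18.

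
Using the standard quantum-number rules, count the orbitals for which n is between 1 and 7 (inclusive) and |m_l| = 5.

Work shell by shell — for each n, count the (l, m_l) pairs that satisfy |m_l| = 5:
n=6 → 2; n=7 → 4.
Total orbitals: 2 + 4 = 6.

6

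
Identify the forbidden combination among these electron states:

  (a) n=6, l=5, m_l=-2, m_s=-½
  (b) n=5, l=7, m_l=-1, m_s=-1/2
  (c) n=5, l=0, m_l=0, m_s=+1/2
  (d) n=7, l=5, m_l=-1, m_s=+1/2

(b)

(b) has l = 7 ≥ n = 5, violating 0 ≤ l ≤ n−1.
The remaining sets (a), (c), (d) satisfy all four rules.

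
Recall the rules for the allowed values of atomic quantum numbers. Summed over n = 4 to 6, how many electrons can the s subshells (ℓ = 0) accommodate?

An s subshell (ℓ = 0) exists for every n ≥ 1, so shells n = 4, 5, 6 each contribute one — 3 subshells.
Since each s subshell holds 2(2·0+1) = 2 electrons, the total is 3 × 2 = 6.

6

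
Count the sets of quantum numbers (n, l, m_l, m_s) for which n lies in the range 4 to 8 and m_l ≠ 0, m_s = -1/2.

Treat each shell separately and count matching orbitals:
n=4 → 12; n=5 → 20; n=6 → 30; n=7 → 42; n=8 → 56.
Orbitals: 12 + 20 + 30 + 42 + 56 = 160. With m_s fixed to -1/2 there is one state per orbital, so 160 states.

160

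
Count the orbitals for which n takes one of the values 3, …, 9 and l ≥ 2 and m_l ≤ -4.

Go shell by shell, enumerating (l, m_l) with l ≥ 2 and m_l ≤ -4:
n=5 → 1; n=6 → 3; n=7 → 6; n=8 → 10; n=9 → 15.
Total orbitals: 1 + 3 + 6 + 10 + 15 = 35.

35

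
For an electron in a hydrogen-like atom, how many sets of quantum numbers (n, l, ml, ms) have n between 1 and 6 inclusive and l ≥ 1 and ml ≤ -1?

70

Per-shell orbital counts meeting the constraint:
n=2 → 1; n=3 → 3; n=4 → 6; n=5 → 10; n=6 → 15.
Orbitals: 1 + 3 + 6 + 10 + 15 = 35. Including both spin states (ms = ±1/2) gives 2 × 35 = 70 states.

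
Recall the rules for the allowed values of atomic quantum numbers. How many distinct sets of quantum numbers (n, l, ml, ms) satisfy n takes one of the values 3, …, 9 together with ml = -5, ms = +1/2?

10

Go shell by shell, enumerating (l, ml) with ml = -5:
n=6 → 1; n=7 → 2; n=8 → 3; n=9 → 4.
Orbitals: 1 + 2 + 3 + 4 = 10. With ms fixed to +1/2 there is one state per orbital, so 10 states.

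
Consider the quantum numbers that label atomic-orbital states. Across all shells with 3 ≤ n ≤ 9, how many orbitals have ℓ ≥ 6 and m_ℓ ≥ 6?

For each n in the range, tally the orbitals obeying ℓ ≥ 6 and m_ℓ ≥ 6:
n=7 → 1; n=8 → 3; n=9 → 6.
Total orbitals: 1 + 3 + 6 = 10.

10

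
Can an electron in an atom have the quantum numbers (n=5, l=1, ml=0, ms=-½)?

Valid

n = 5 is a positive integer. l = 1 satisfies 0 ≤ l ≤ n−1 = 4. ml = 0 lies in the range −l … +l (here −1 … 1). ms = -1/2 is one of ±1/2.
All four constraints are satisfied.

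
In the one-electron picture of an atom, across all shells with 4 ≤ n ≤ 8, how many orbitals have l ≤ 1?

Count contributing orbitals for each principal shell:
n=4 → 4; n=5 → 4; n=6 → 4; n=7 → 4; n=8 → 4.
Total orbitals: 4 + 4 + 4 + 4 + 4 = 20.

20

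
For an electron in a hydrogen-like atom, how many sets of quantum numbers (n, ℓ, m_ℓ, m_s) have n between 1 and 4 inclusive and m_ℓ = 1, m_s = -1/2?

Go shell by shell, enumerating (ℓ, m_ℓ) with m_ℓ = 1:
n=2 → 1; n=3 → 2; n=4 → 3.
Orbitals: 1 + 2 + 3 = 6. With m_s fixed to -1/2 there is one state per orbital, so 6 states.

6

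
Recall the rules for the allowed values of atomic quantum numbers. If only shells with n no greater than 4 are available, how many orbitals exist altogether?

30

Total orbitals = 1² + 2² + 3² + 4² = 30.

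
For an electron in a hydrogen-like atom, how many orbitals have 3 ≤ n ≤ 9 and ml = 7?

Go shell by shell, enumerating (l, ml) with ml = 7:
n=8 → 1; n=9 → 2.
Total orbitals: 1 + 2 = 3.

3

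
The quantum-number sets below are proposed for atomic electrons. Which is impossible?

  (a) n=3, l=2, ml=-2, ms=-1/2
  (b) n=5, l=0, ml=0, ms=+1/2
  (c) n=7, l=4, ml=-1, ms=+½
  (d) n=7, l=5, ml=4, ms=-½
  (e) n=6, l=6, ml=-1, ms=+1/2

(e)

(e) has l = 6 ≥ n = 6, violating 0 ≤ l ≤ n−1.
The remaining sets (a), (b), (c), (d) satisfy all four rules.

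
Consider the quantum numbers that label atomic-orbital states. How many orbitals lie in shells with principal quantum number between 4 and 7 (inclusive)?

126

Shell n has n² orbitals: 4²=16 + 5²=25 + 6²=36 + 7²=49 = 126 orbitals.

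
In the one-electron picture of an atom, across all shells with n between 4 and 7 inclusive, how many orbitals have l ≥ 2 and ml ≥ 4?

For each n in the range, tally the orbitals obeying l ≥ 2 and ml ≥ 4:
n=5 → 1; n=6 → 3; n=7 → 6.
Total orbitals: 1 + 3 + 6 = 10.

10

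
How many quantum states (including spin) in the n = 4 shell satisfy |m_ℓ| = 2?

8

The n = 4 shell has ℓ = 0 through 3; check each.
Orbitals with |m_ℓ| = 2, by ℓ: ℓ=2 → 2; ℓ=3 → 2.
Orbitals: 2 + 2 = 4. Each orbital carries two spin states, so 4 × 2 = 8 states.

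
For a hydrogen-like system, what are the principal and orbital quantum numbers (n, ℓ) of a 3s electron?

The leading integer gives n = 3; the letter 's' means ℓ = 0.

n = 3, ℓ = 0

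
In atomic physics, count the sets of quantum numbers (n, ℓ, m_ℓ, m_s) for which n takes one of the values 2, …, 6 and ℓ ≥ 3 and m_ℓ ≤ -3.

Treat each shell separately and count matching orbitals:
n=4 → 1; n=5 → 3; n=6 → 6.
Orbitals: 1 + 3 + 6 = 10. Including both spin states (m_s = ±1/2) gives 2 × 10 = 20 states.

20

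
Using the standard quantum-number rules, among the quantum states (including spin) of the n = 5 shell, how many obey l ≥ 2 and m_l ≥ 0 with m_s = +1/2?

Contributions: l=2 → 3; l=3 → 4; l=4 → 5.
Orbitals: 3 + 4 + 5 = 12. With m_s fixed to a single value there is one state per orbital, giving 12 states.

12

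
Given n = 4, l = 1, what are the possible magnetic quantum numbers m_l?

-1, 0, 1

m_l takes every integer from −l to +l. With l = 1 that gives the 3 values -1, 0, 1.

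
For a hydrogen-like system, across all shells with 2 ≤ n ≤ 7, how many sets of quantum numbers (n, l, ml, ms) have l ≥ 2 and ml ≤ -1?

100

For each n in the range, tally the orbitals obeying l ≥ 2 and ml ≤ -1:
n=3 → 2; n=4 → 5; n=5 → 9; n=6 → 14; n=7 → 20.
Orbitals: 2 + 5 + 9 + 14 + 20 = 50. Including both spin states (ms = ±1/2) gives 2 × 50 = 100 states.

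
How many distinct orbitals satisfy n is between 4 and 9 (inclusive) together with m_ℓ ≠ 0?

232

For each n in the range, tally the orbitals obeying m_ℓ ≠ 0:
n=4 → 12; n=5 → 20; n=6 → 30; n=7 → 42; n=8 → 56; n=9 → 72.
Total orbitals: 12 + 20 + 30 + 42 + 56 + 72 = 232.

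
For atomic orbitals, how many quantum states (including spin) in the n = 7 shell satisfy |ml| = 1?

With n = 7 the allowed l are 0, 1, …, 6.
Orbitals with |ml| = 1, by l: l=1 → 2; l=2 → 2; l=3 → 2; l=4 → 2; l=5 → 2; l=6 → 2.
Orbitals: 2 + 2 + 2 + 2 + 2 + 2 = 12. Each orbital carries two spin states, so 12 × 2 = 24 states.

24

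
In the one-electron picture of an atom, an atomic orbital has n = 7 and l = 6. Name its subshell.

l = 6 corresponds to the letter 'i', so the subshell is 7i.

7i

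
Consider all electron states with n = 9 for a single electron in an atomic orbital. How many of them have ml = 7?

4

Go through l = 0, …, 8 (the values permitted for n = 9).
Contributions: l=7 → 1; l=8 → 1.
Orbitals: 1 + 1 = 2. Each orbital carries two spin states, so 2 × 2 = 4 states.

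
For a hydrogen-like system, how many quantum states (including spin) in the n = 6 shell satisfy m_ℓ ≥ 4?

For n = 6, ℓ ranges over 0 … 5.
Per ℓ-value: ℓ=4 → 1; ℓ=5 → 2.
Orbitals: 1 + 2 = 3. Each orbital carries two spin states, so 3 × 2 = 6 states.

6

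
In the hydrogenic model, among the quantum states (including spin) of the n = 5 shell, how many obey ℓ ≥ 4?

18

The n = 5 shell has ℓ = 0 through 4; check each.
The (ℓ, m_ℓ) pairs meeting ℓ ≥ 4 give: ℓ=4 → 9.
Orbitals: 9. Each orbital carries two spin states, so 9 × 2 = 18 states.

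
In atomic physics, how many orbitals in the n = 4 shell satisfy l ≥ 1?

15

Orbitals with l ≥ 1, by l: l=1 → 3; l=2 → 5; l=3 → 7.
Total orbitals: 3 + 5 + 7 = 15.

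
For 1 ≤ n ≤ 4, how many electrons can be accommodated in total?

60

Total orbitals = 1² + 2² + 3² + 4² = 30. Doubling for spin gives 60 electrons.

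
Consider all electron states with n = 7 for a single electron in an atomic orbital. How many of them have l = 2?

10

The n = 7 shell has l = 0 through 6; check each.
Orbitals with l = 2, by l: l=2 → 5.
Orbitals: 5. Each orbital carries two spin states, so 5 × 2 = 10 states.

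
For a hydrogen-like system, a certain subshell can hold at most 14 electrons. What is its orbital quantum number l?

l = 3

2(2l+1) = 14 ⇒ 2l+1 = 7 ⇒ l = 3.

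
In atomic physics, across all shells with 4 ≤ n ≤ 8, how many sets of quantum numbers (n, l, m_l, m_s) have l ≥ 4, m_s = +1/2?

110

Work shell by shell — for each n, count the (l, m_l) pairs that satisfy l ≥ 4:
n=5 → 9; n=6 → 20; n=7 → 33; n=8 → 48.
Orbitals: 9 + 20 + 33 + 48 = 110. With m_s fixed to +1/2 there is one state per orbital, so 110 states.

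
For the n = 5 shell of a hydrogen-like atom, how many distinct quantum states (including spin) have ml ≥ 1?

With n = 5 the allowed l are 0, 1, …, 4.
Contributions: l=1 → 1; l=2 → 2; l=3 → 3; l=4 → 4.
Orbitals: 1 + 2 + 3 + 4 = 10. Each orbital carries two spin states, so 10 × 2 = 20 states.

20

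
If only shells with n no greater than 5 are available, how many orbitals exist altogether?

Total orbitals = 1² + 2² + 3² + 4² + 5² = 55.

55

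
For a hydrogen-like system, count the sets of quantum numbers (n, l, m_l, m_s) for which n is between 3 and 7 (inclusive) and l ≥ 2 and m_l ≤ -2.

Work shell by shell — for each n, count the (l, m_l) pairs that satisfy l ≥ 2 and m_l ≤ -2:
n=3 → 1; n=4 → 3; n=5 → 6; n=6 → 10; n=7 → 15.
Orbitals: 1 + 3 + 6 + 10 + 15 = 35. Including both spin states (m_s = ±1/2) gives 2 × 35 = 70 states.

70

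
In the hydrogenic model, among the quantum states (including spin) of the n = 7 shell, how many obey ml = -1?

Go through l = 0, …, 6 (the values permitted for n = 7).
The (l, ml) pairs meeting ml = -1 give: l=1 → 1; l=2 → 1; l=3 → 1; l=4 → 1; l=5 → 1; l=6 → 1.
Orbitals: 1 + 1 + 1 + 1 + 1 + 1 = 6. Each orbital carries two spin states, so 6 × 2 = 12 states.

12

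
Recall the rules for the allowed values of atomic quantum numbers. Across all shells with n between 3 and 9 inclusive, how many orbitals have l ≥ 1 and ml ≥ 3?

56

Count contributing orbitals for each principal shell:
n=4 → 1; n=5 → 3; n=6 → 6; n=7 → 10; n=8 → 15; n=9 → 21.
Total orbitals: 1 + 3 + 6 + 10 + 15 + 21 = 56.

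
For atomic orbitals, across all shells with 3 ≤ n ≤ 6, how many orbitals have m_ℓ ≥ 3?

Per-shell orbital counts meeting the constraint:
n=4 → 1; n=5 → 3; n=6 → 6.
Total orbitals: 1 + 3 + 6 = 10.

10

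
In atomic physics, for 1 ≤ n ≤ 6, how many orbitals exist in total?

91

Total orbitals = 1² + 2² + 3² + 4² + 5² + 6² = 91.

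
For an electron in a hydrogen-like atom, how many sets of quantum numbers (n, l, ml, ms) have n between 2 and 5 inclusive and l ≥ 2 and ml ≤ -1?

Treat each shell separately and count matching orbitals:
n=3 → 2; n=4 → 5; n=5 → 9.
Orbitals: 2 + 5 + 9 = 16. Including both spin states (ms = ±1/2) gives 2 × 16 = 32 states.

32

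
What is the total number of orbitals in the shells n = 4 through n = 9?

Shell n has n² orbitals: 4²=16 + 5²=25 + 6²=36 + 7²=49 + 8²=64 + 9²=81 = 271 orbitals.

271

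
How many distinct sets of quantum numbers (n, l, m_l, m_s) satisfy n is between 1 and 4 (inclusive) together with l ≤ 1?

26

Work shell by shell — for each n, count the (l, m_l) pairs that satisfy l ≤ 1:
n=1 → 1; n=2 → 4; n=3 → 4; n=4 → 4.
Orbitals: 1 + 4 + 4 + 4 = 13. Including both spin states (m_s = ±1/2) gives 2 × 13 = 26 states.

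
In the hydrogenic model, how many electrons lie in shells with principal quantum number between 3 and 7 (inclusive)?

Shell n has n² orbitals: 3²=9 + 4²=16 + 5²=25 + 6²=36 + 7²=49 = 135 orbitals.
Two spin states per orbital: 2 × 135 = 270 electrons.

270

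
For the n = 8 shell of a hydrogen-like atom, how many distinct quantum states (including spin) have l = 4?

18

The n = 8 shell has l = 0 through 7; check each.
Per l-value: l=4 → 9.
Orbitals: 9. Each orbital carries two spin states, so 9 × 2 = 18 states.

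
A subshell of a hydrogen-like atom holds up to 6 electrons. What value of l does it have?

l = 1

2(2l+1) = 6 ⇒ 2l+1 = 3 ⇒ l = 1.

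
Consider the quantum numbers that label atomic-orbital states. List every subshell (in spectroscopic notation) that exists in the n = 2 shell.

For n = 2, l runs from 0 to 1. In spectroscopic notation l = 0,1,2,… ↔ s,p,d,f,g,h,i, so the subshells are 2s, 2p.

2s, 2p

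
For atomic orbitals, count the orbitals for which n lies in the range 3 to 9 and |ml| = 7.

Count contributing orbitals for each principal shell:
n=8 → 2; n=9 → 4.
Total orbitals: 2 + 4 = 6.

6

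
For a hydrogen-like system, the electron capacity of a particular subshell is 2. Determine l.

l = 0

2(2l+1) = 2 ⇒ 2l+1 = 1 ⇒ l = 0.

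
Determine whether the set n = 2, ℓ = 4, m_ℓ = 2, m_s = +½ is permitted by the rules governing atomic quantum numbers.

The orbital quantum number must satisfy 0 ≤ ℓ ≤ n−1. With n = 2 the allowed ℓ values are 0, 1, so ℓ = 4 is out of range.

Invalid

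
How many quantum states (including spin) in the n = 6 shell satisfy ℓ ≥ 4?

Go through ℓ = 0, …, 5 (the values permitted for n = 6).
Orbitals with ℓ ≥ 4, by ℓ: ℓ=4 → 9; ℓ=5 → 11.
Orbitals: 9 + 11 = 20. Each orbital carries two spin states, so 20 × 2 = 40 states.

40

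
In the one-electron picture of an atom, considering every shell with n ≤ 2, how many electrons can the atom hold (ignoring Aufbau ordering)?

Total orbitals = 1² + 2² = 5. Doubling for spin gives 10 electrons.

10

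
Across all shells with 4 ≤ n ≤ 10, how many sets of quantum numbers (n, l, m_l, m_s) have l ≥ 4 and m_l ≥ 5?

For each n in the range, tally the orbitals obeying l ≥ 4 and m_l ≥ 5:
n=6 → 1; n=7 → 3; n=8 → 6; n=9 → 10; n=10 → 15.
Orbitals: 1 + 3 + 6 + 10 + 15 = 35. Including both spin states (m_s = ±1/2) gives 2 × 35 = 70 states.

70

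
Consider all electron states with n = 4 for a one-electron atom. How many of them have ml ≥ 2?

6

The n = 4 shell has l = 0 through 3; check each.
Contributions: l=2 → 1; l=3 → 2.
Orbitals: 1 + 2 = 3. Each orbital carries two spin states, so 3 × 2 = 6 states.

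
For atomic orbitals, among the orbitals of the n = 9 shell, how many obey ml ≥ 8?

Per l-value: l=8 → 1.
Total orbitals: 1.

1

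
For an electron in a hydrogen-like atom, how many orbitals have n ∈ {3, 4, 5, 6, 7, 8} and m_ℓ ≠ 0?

Count contributing orbitals for each principal shell:
n=3 → 6; n=4 → 12; n=5 → 20; n=6 → 30; n=7 → 42; n=8 → 56.
Total orbitals: 6 + 12 + 20 + 30 + 42 + 56 = 166.

166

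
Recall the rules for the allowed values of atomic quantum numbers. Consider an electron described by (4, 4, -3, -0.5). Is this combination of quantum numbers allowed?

Not allowed

The orbital quantum number must satisfy 0 ≤ l ≤ n−1. With n = 4 the allowed l values are 0, 1, 2, 3, so l = 4 is out of range.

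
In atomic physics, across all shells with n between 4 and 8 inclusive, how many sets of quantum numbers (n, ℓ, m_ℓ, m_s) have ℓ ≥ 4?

Work shell by shell — for each n, count the (ℓ, m_ℓ) pairs that satisfy ℓ ≥ 4:
n=5 → 9; n=6 → 20; n=7 → 33; n=8 → 48.
Orbitals: 9 + 20 + 33 + 48 = 110. Including both spin states (m_s = ±1/2) gives 2 × 110 = 220 states.

220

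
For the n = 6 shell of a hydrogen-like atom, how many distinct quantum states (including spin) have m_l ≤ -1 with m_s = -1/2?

15

Go through l = 0, …, 5 (the values permitted for n = 6).
Per l-value: l=1 → 1; l=2 → 2; l=3 → 3; l=4 → 4; l=5 → 5.
Orbitals: 1 + 2 + 3 + 4 + 5 = 15. With m_s fixed to a single value there is one state per orbital, giving 15 states.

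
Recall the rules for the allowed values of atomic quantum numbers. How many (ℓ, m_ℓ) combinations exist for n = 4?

16

The n = 4 shell contains n² = 4² = 16 orbitals.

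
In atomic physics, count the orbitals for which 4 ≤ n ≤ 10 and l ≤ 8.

352

Treat each shell separately and count matching orbitals:
n=4 → 16; n=5 → 25; n=6 → 36; n=7 → 49; n=8 → 64; n=9 → 81; n=10 → 81.
Total orbitals: 16 + 25 + 36 + 49 + 64 + 81 + 81 = 352.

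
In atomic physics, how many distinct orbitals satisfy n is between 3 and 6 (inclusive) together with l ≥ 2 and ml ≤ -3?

10

Work shell by shell — for each n, count the (l, ml) pairs that satisfy l ≥ 2 and ml ≤ -3:
n=4 → 1; n=5 → 3; n=6 → 6.
Total orbitals: 1 + 3 + 6 = 10.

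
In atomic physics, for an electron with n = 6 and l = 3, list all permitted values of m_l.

m_l takes every integer from −l to +l. With l = 3 that gives the 7 values -3, -2, -1, 0, 1, 2, 3.

-3, -2, -1, 0, 1, 2, 3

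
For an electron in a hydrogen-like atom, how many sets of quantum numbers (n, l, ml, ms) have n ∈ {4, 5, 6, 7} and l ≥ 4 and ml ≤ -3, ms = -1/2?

Go shell by shell, enumerating (l, ml) with l ≥ 4 and ml ≤ -3:
n=5 → 2; n=6 → 5; n=7 → 9.
Orbitals: 2 + 5 + 9 = 16. With ms fixed to -1/2 there is one state per orbital, so 16 states.

16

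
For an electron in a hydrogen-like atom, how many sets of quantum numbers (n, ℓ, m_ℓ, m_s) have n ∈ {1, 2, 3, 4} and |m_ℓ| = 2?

Go shell by shell, enumerating (ℓ, m_ℓ) with |m_ℓ| = 2:
n=3 → 2; n=4 → 4.
Orbitals: 2 + 4 = 6. Including both spin states (m_s = ±1/2) gives 2 × 6 = 12 states.

12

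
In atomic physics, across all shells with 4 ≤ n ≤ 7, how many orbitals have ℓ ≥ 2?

Treat each shell separately and count matching orbitals:
n=4 → 12; n=5 → 21; n=6 → 32; n=7 → 45.
Total orbitals: 12 + 21 + 32 + 45 = 110.

110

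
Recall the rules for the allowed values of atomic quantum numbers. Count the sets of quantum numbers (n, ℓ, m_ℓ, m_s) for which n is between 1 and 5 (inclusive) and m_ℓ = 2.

12

For each n in the range, tally the orbitals obeying m_ℓ = 2:
n=3 → 1; n=4 → 2; n=5 → 3.
Orbitals: 1 + 2 + 3 = 6. Including both spin states (m_s = ±1/2) gives 2 × 6 = 12 states.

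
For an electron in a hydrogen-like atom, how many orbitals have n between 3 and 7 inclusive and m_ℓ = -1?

Treat each shell separately and count matching orbitals:
n=3 → 2; n=4 → 3; n=5 → 4; n=6 → 5; n=7 → 6.
Total orbitals: 2 + 3 + 4 + 5 + 6 = 20.

20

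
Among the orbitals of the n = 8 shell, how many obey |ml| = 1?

14

With n = 8 the allowed l are 0, 1, …, 7.
The (l, ml) pairs meeting |ml| = 1 give: l=1 → 2; l=2 → 2; l=3 → 2; l=4 → 2; l=5 → 2; l=6 → 2; l=7 → 2.
Total orbitals: 2 + 2 + 2 + 2 + 2 + 2 + 2 = 14.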